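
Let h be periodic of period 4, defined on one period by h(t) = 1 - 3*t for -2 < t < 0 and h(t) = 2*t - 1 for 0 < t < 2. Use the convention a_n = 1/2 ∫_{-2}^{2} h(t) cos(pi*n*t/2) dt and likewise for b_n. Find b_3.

-2/pi

b_3 = 1/2 ∫_{-2}^{2} h(t) sin(3*pi*t/2) dt.
Split the integral at the breakpoints.
Integrating by parts (boundary term plus one more integral), an antiderivative of (1 - 3*t) sin(3*pi*t/2) is 2*t*cos(3*pi*t/2)/pi - 4*sin(3*pi*t/2)/(3*pi**2) - 2*cos(3*pi*t/2)/(3*pi); evaluating from -2 to 0: ∫_{-2}^{0} (1 - 3*t) sin(3*pi*t/2) dt = (-2/(3*pi)) - (14/(3*pi)) = -16/(3*pi).
Integrating by parts (boundary term plus one more integral), an antiderivative of (2*t - 1) sin(3*pi*t/2) is -4*t*cos(3*pi*t/2)/(3*pi) + 8*sin(3*pi*t/2)/(9*pi**2) + 2*cos(3*pi*t/2)/(3*pi); evaluating from 0 to 2: ∫_{0}^{2} (2*t - 1) sin(3*pi*t/2) dt = (2/pi) - (2/(3*pi)) = 4/(3*pi).
Summing the pieces and multiplying by (1/2) gives b_3 = -2/pi.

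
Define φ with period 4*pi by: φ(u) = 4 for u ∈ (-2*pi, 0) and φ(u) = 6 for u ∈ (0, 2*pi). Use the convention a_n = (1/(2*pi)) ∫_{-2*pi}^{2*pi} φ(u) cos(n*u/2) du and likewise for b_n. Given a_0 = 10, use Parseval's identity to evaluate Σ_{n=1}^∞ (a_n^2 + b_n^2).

Parseval: a_0^2/2 + Σ_{n≥1} (a_n^2+b_n^2) = (1/(2*pi)) ∫_{-2*pi}^{2*pi} φ(u)^2 du = 52.
Subtract a_0^2/2 = 50: Σ (a_n^2+b_n^2) = 2.

2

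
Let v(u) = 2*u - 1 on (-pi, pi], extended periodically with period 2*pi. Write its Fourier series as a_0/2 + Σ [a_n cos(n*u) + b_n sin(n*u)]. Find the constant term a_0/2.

a_0 = 1/pi ∫_{-pi}^{pi} v(u) du = 1/pi · (-2*pi) = -2.
So the constant term a_0/2 = -1.

-1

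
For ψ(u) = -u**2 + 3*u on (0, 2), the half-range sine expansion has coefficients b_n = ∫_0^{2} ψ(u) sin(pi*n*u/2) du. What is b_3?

4*(8 + 9*pi**2)/(27*pi**3)

b_3 = ∫_0^{2} (-u**2 + 3*u) sin(3*pi*u/2) du.
Integrating by parts twice (tabular method), an antiderivative of (-u**2 + 3*u) sin(3*pi*u/2) is 2*u**2*cos(3*pi*u/2)/(3*pi) - 8*u*sin(3*pi*u/2)/(9*pi**2) - 2*u*cos(3*pi*u/2)/pi + 4*sin(3*pi*u/2)/(3*pi**2) - 16*cos(3*pi*u/2)/(27*pi**3); evaluating from 0 to 2: ∫_{0}^{2} (-u**2 + 3*u) sin(3*pi*u/2) du = (4*(4 + 9*pi**2)/(27*pi**3)) - (-16/(27*pi**3)) = 4*(8 + 9*pi**2)/(27*pi**3).
Hence b_3 = 4*(8 + 9*pi**2)/(27*pi**3).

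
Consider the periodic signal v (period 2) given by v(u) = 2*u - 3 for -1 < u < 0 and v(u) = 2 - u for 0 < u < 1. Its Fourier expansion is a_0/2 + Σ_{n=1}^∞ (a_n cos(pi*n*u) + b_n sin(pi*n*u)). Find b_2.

-1/(2*pi)

b_2 = ∫_{-1}^{1} v(u) sin(2*pi*u) du.
Split the integral at the breakpoints.
Integrating by parts (boundary term plus one more integral), an antiderivative of (2*u - 3) sin(2*pi*u) is -u*cos(2*pi*u)/pi + sin(2*pi*u)/(2*pi**2) + 3*cos(2*pi*u)/(2*pi); evaluating from -1 to 0: ∫_{-1}^{0} (2*u - 3) sin(2*pi*u) du = (3/(2*pi)) - (5/(2*pi)) = -1/pi.
Integrating by parts (boundary term plus one more integral), an antiderivative of (2 - u) sin(2*pi*u) is u*cos(2*pi*u)/(2*pi) - sin(2*pi*u)/(4*pi**2) - cos(2*pi*u)/pi; evaluating from 0 to 1: ∫_{0}^{1} (2 - u) sin(2*pi*u) du = (-1/(2*pi)) - (-1/pi) = 1/(2*pi).
Summing the pieces gives b_2 = -1/(2*pi).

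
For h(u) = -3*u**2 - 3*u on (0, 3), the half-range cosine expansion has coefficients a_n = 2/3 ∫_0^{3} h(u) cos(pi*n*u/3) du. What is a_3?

16/pi**2

a_3 = 2/3 ∫_0^{3} (-3*u**2 - 3*u) cos(pi*u) du.
Integrating by parts twice (tabular method), an antiderivative of (-3*u**2 - 3*u) cos(pi*u) is -3*u**2*sin(pi*u)/pi - 3*u*sin(pi*u)/pi - 6*u*cos(pi*u)/pi**2 + 6*sin(pi*u)/pi**3 - 3*cos(pi*u)/pi**2; evaluating from 0 to 3: ∫_{0}^{3} (-3*u**2 - 3*u) cos(pi*u) du = (21/pi**2) - (-3/pi**2) = 24/pi**2.
Hence a_3 = (2/3)·(24/pi**2) = 16/pi**2.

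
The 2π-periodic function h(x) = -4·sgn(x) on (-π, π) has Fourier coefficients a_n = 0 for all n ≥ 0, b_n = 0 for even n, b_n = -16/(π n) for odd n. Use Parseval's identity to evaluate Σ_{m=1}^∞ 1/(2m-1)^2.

Parseval: Σ b_n^2 = (1/π) ∫_{-π}^{π} h(x)^2 dx = 32.
Only odd n contribute, with b_n^2 = 256/(π^2 n^2), so Σ_{m≥1} 1/(2m-1)^2 = π^2·(32)/256 = pi**2/8.

pi**2/8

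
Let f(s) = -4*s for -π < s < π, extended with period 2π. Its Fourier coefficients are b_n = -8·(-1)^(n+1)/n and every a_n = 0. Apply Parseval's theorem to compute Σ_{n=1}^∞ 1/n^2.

pi**2/6

Parseval: Σ b_n^2 = (1/π) ∫_{-π}^{π} f(s)^2 ds = 32*pi**2/3.
Σ b_n^2 = Σ 64/n^2, so Σ 1/n^2 = (32*pi**2/3)/64 = pi**2/6.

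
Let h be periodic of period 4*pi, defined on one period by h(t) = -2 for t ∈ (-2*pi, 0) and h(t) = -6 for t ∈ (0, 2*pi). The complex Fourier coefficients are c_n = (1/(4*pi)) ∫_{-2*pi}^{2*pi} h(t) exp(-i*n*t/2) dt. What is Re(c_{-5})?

Since h is real-valued, Re(c_{-5}) = (1/(4*pi)) ∫_{-2*pi}^{2*pi} h(t) cos(-5*t/2) dt = a_{5}/2.
Split the integral at the breakpoints.
Directly, an antiderivative of (-2) cos(-5*t/2) is -4*sin(5*t/2)/5; evaluating from -2*pi to 0: ∫_{-2*pi}^{0} (-2) cos(-5*t/2) dt = (0) - (0) = 0.
Directly, an antiderivative of (-6) cos(-5*t/2) is -12*sin(5*t/2)/5; evaluating from 0 to 2*pi: ∫_{0}^{2*pi} (-6) cos(-5*t/2) dt = (0) - (0) = 0.
So ∫_{-2*pi}^{2*pi} h(t) cos(-5*t/2) dt = 0.
Hence Re(c_{-5}) = (1/(4*pi))·(0) = 0.

0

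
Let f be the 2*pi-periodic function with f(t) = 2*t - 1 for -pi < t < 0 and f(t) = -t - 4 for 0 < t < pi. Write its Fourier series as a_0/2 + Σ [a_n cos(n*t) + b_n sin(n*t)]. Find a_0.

-5 - 3*pi/2

a_0 = 1/pi ∫_{-pi}^{pi} f(t) dt = 1/pi · (-pi*(3*pi + 10)/2) = -5 - 3*pi/2.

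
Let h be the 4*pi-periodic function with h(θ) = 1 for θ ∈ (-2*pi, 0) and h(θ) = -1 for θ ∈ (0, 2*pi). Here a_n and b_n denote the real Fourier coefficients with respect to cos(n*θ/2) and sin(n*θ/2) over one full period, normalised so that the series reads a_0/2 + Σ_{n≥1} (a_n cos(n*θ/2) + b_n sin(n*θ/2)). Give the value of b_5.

-4/(5*pi)

b_5 = (1/(2*pi)) ∫_{-2*pi}^{2*pi} h(θ) sin(5*θ/2) dθ.
h is odd and sin(5*θ/2) is odd, so the integrand is even and b_5 = 1/pi ∫_0^{2*pi} h(θ) sin(5*θ/2) dθ.
Directly, an antiderivative of (-1) sin(5*θ/2) is 2*cos(5*θ/2)/5; evaluating from 0 to 2*pi: ∫_{0}^{2*pi} (-1) sin(5*θ/2) dθ = (-2/5) - (2/5) = -4/5.
Hence b_5 = (1/pi)·(-4/5) = -4/(5*pi).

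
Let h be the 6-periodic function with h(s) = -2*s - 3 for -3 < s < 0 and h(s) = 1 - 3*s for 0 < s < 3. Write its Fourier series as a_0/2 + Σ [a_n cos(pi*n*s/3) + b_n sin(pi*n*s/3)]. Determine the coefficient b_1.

b_1 = 1/3 ∫_{-3}^{3} h(s) sin(pi*s/3) ds.
Split the integral at the breakpoints.
Integrating by parts (boundary term plus one more integral), an antiderivative of (-2*s - 3) sin(pi*s/3) is 6*s*cos(pi*s/3)/pi - 18*sin(pi*s/3)/pi**2 + 9*cos(pi*s/3)/pi; evaluating from -3 to 0: ∫_{-3}^{0} (-2*s - 3) sin(pi*s/3) ds = (9/pi) - (9/pi) = 0.
Integrating by parts (boundary term plus one more integral), an antiderivative of (1 - 3*s) sin(pi*s/3) is 9*s*cos(pi*s/3)/pi - 27*sin(pi*s/3)/pi**2 - 3*cos(pi*s/3)/pi; evaluating from 0 to 3: ∫_{0}^{3} (1 - 3*s) sin(pi*s/3) ds = (-24/pi) - (-3/pi) = -21/pi.
Summing the pieces and multiplying by (1/3) gives b_1 = -7/pi.

-7/pi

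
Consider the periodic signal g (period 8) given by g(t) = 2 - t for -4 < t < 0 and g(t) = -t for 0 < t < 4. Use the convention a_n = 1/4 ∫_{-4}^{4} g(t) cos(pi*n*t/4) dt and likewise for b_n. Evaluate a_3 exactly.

a_3 = 1/4 ∫_{-4}^{4} g(t) cos(3*pi*t/4) dt.
Split the integral at the breakpoints.
Integrating by parts (boundary term plus one more integral), an antiderivative of (2 - t) cos(3*pi*t/4) is -4*t*sin(3*pi*t/4)/(3*pi) + 8*sin(3*pi*t/4)/(3*pi) - 16*cos(3*pi*t/4)/(9*pi**2); evaluating from -4 to 0: ∫_{-4}^{0} (2 - t) cos(3*pi*t/4) dt = (-16/(9*pi**2)) - (16/(9*pi**2)) = -32/(9*pi**2).
Integrating by parts (boundary term plus one more integral), an antiderivative of (-t) cos(3*pi*t/4) is -4*t*sin(3*pi*t/4)/(3*pi) - 16*cos(3*pi*t/4)/(9*pi**2); evaluating from 0 to 4: ∫_{0}^{4} (-t) cos(3*pi*t/4) dt = (16/(9*pi**2)) - (-16/(9*pi**2)) = 32/(9*pi**2).
Summing the pieces and multiplying by (1/4) gives a_3 = 0.

0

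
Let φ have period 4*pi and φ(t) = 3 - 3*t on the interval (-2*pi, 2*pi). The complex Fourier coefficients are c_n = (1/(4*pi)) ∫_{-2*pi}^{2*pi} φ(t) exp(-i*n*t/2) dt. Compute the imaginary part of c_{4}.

Since φ is real-valued, Im(c_{4}) = -(1/(4*pi)) ∫_{-2*pi}^{2*pi} φ(t) sin(2*t) dt = -b_{4}/2.
Integrating by parts (boundary term plus one more integral), an antiderivative of (3 - 3*t) sin(2*t) is 3*t*cos(2*t)/2 - 3*sin(2*t)/4 - 3*cos(2*t)/2; evaluating from -2*pi to 2*pi: ∫_{-2*pi}^{2*pi} (3 - 3*t) sin(2*t) dt = (-3/2 + 3*pi) - (-3*pi - 3/2) = 6*pi.
Hence Im(c_{4}) = (-1/(4*pi))·(6*pi) = -3/2.

-3/2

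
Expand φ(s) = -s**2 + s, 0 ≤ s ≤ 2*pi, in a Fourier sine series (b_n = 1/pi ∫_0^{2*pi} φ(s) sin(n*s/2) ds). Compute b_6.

b_6 = 1/pi ∫_0^{2*pi} (-s**2 + s) sin(3*s) ds.
Integrating by parts twice (tabular method), an antiderivative of (-s**2 + s) sin(3*s) is s**2*cos(3*s)/3 - 2*s*sin(3*s)/9 - s*cos(3*s)/3 + sin(3*s)/9 - 2*cos(3*s)/27; evaluating from 0 to 2*pi: ∫_{0}^{2*pi} (-s**2 + s) sin(3*s) ds = (-2*pi/3 - 2/27 + 4*pi**2/3) - (-2/27) = 2*pi*(-1 + 2*pi)/3.
Hence b_6 = (1/pi)·(2*pi*(-1 + 2*pi)/3) = -2/3 + 4*pi/3.

-2/3 + 4*pi/3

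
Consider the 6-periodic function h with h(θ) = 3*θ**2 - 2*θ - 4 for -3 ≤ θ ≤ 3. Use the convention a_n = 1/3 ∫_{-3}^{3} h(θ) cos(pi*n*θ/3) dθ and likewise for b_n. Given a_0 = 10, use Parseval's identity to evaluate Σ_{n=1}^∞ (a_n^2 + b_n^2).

Parseval: a_0^2/2 + Σ_{n≥1} (a_n^2+b_n^2) = 1/3 ∫_{-3}^{3} h(θ)^2 dθ = 1018/5.
Subtract a_0^2/2 = 50: Σ (a_n^2+b_n^2) = 768/5.

768/5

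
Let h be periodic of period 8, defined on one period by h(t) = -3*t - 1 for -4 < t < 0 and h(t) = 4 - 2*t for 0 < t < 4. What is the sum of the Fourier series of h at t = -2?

5

h is continuous at t = -2 with value 5, so the series converges to 5 there.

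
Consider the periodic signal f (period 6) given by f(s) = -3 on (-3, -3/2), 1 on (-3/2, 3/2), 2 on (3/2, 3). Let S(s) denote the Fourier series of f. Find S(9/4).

2

f is continuous at s = 9/4 with value 2, so the series converges to 2 there.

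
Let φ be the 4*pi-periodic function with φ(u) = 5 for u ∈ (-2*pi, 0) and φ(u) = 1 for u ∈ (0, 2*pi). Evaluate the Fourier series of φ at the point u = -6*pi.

u = -6*pi differs from u = -2*pi by -1 full period(s), and the series is 4*pi-periodic.
At u = -2*pi the one-sided limits are φ(-2*pi^-) = 1 and φ(-2*pi^+) = 5.
By Dirichlet's theorem the series converges to their average, [(1) + (5)]/2 = 3.

3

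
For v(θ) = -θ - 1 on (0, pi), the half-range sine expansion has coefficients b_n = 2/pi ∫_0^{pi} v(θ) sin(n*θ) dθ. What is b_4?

b_4 = 2/pi ∫_0^{pi} (-θ - 1) sin(4*θ) dθ.
Integrating by parts (boundary term plus one more integral), an antiderivative of (-θ - 1) sin(4*θ) is θ*cos(4*θ)/4 - sin(4*θ)/16 + cos(4*θ)/4; evaluating from 0 to pi: ∫_{0}^{pi} (-θ - 1) sin(4*θ) dθ = (1/4 + pi/4) - (1/4) = pi/4.
Hence b_4 = (2/pi)·(pi/4) = 1/2.

1/2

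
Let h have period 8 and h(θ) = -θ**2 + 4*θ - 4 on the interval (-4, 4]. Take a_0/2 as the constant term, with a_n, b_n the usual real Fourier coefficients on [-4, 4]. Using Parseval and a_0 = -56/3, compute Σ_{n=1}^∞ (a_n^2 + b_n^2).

Parseval: a_0^2/2 + Σ_{n≥1} (a_n^2+b_n^2) = 1/4 ∫_{-4}^{4} h(θ)^2 dθ = 1952/5.
Subtract a_0^2/2 = 1568/9: Σ (a_n^2+b_n^2) = 9728/45.

9728/45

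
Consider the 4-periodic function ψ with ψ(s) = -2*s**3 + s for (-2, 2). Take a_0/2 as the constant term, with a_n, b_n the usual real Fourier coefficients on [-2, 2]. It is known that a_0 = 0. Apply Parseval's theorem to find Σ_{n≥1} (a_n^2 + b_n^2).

Parseval: a_0^2/2 + Σ_{n≥1} (a_n^2+b_n^2) = 1/2 ∫_{-2}^{2} ψ(s)^2 ds = 5272/105.
Subtract a_0^2/2 = 0: Σ (a_n^2+b_n^2) = 5272/105.

5272/105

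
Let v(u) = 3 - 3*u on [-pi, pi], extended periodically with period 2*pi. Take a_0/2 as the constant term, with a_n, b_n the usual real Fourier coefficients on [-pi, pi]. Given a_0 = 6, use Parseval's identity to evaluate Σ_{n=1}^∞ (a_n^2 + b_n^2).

6*pi**2

Parseval: a_0^2/2 + Σ_{n≥1} (a_n^2+b_n^2) = 1/pi ∫_{-pi}^{pi} v(u)^2 du = 18 + 6*pi**2.
Subtract a_0^2/2 = 18: Σ (a_n^2+b_n^2) = 6*pi**2.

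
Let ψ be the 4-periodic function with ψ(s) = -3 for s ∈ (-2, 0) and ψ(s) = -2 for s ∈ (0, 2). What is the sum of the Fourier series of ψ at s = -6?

-5/2

s = -6 differs from s = -2 by -1 full period(s), and the series is 4-periodic.
At s = -2 the one-sided limits are ψ(-2^-) = -2 and ψ(-2^+) = -3.
By Dirichlet's theorem the series converges to their average, [(-2) + (-3)]/2 = -5/2.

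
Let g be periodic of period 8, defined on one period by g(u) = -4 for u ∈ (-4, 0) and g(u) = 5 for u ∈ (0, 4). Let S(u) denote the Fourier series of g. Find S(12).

1/2

u = 12 differs from u = 4 by 1 full period(s), and the series is 8-periodic.
At u = 4 the one-sided limits are g(4^-) = 5 and g(4^+) = -4.
By Dirichlet's theorem the series converges to their average, [(5) + (-4)]/2 = 1/2.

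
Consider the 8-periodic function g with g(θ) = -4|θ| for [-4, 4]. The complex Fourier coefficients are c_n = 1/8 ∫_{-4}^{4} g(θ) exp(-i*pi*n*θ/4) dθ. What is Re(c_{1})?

32/pi**2

Since g is real-valued, Re(c_{1}) = 1/8 ∫_{-4}^{4} g(θ) cos(pi*θ/4) dθ = a_{1}/2.
g is even and cos(pi*θ/4) is even, so the integrand is even: ∫_{-4}^{4} g(θ) cos(pi*θ/4) dθ = 2∫_0^{4} g(θ) cos(pi*θ/4) dθ.
Integrating by parts (boundary term plus one more integral), an antiderivative of (-4*θ) cos(pi*θ/4) is -16*θ*sin(pi*θ/4)/pi - 64*cos(pi*θ/4)/pi**2; evaluating from 0 to 4: ∫_{0}^{4} (-4*θ) cos(pi*θ/4) dθ = (64/pi**2) - (-64/pi**2) = 128/pi**2.
So ∫_{-4}^{4} g(θ) cos(pi*θ/4) dθ = 256/pi**2.
Hence Re(c_{1}) = (1/8)·(256/pi**2) = 32/pi**2.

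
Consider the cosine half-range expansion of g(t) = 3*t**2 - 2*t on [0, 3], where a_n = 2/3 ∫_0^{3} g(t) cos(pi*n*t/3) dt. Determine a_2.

a_2 = 2/3 ∫_0^{3} (3*t**2 - 2*t) cos(2*pi*t/3) dt.
Integrating by parts twice (tabular method), an antiderivative of (3*t**2 - 2*t) cos(2*pi*t/3) is 9*t**2*sin(2*pi*t/3)/(2*pi) - 3*t*sin(2*pi*t/3)/pi + 27*t*cos(2*pi*t/3)/(2*pi**2) - 81*sin(2*pi*t/3)/(4*pi**3) - 9*cos(2*pi*t/3)/(2*pi**2); evaluating from 0 to 3: ∫_{0}^{3} (3*t**2 - 2*t) cos(2*pi*t/3) dt = (36/pi**2) - (-9/(2*pi**2)) = 81/(2*pi**2).
Hence a_2 = (2/3)·(81/(2*pi**2)) = 27/pi**2.

27/pi**2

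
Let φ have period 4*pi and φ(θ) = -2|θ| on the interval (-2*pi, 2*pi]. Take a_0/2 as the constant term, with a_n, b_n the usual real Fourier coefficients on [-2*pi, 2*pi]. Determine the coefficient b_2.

b_2 = (1/(2*pi)) ∫_{-2*pi}^{2*pi} φ(θ) sin(θ) dθ.
φ is even and sin(θ) is odd, so the integrand is odd over a symmetric interval and the integral vanishes.

0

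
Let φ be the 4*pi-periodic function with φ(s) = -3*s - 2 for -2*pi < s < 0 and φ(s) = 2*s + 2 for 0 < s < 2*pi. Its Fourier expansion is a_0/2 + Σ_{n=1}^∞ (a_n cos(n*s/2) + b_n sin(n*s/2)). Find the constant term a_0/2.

a_0 = (1/(2*pi)) ∫_{-2*pi}^{2*pi} φ(s) ds = (1/(2*pi)) · (10*pi**2) = 5*pi.
So the constant term a_0/2 = 5*pi/2.

5*pi/2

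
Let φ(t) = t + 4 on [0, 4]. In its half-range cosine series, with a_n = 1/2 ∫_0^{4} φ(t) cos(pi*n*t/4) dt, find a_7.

-16/(49*pi**2)

a_7 = 1/2 ∫_0^{4} (t + 4) cos(7*pi*t/4) dt.
Integrating by parts (boundary term plus one more integral), an antiderivative of (t + 4) cos(7*pi*t/4) is 4*t*sin(7*pi*t/4)/(7*pi) + 16*sin(7*pi*t/4)/(7*pi) + 16*cos(7*pi*t/4)/(49*pi**2); evaluating from 0 to 4: ∫_{0}^{4} (t + 4) cos(7*pi*t/4) dt = (-16/(49*pi**2)) - (16/(49*pi**2)) = -32/(49*pi**2).
Hence a_7 = (1/2)·(-32/(49*pi**2)) = -16/(49*pi**2).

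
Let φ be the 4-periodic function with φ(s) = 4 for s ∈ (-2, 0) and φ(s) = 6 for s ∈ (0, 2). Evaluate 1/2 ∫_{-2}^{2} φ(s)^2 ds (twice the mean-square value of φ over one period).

1/2 ∫_{-2}^{2} φ(s)^2 ds = 1/2 · (104) = 52.

52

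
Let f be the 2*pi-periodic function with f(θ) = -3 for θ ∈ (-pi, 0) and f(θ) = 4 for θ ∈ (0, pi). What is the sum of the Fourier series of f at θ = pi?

At θ = pi the one-sided limits are f(pi^-) = 4 and f(pi^+) = -3.
By Dirichlet's theorem the series converges to their average, [(4) + (-3)]/2 = 1/2.

1/2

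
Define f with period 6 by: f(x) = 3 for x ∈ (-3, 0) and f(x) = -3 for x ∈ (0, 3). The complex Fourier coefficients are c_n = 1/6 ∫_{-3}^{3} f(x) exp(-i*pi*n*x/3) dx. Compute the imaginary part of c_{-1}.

-6/pi

Since f is real-valued, Im(c_{-1}) = -1/6 ∫_{-3}^{3} f(x) sin(-pi*x/3) dx = b_{1}/2.
f is odd and sin(-pi*x/3) is odd, so the integrand is even: ∫_{-3}^{3} f(x) sin(-pi*x/3) dx = 2∫_0^{3} f(x) sin(-pi*x/3) dx.
Directly, an antiderivative of (-3) sin(-pi*x/3) is -9*cos(pi*x/3)/pi; evaluating from 0 to 3: ∫_{0}^{3} (-3) sin(-pi*x/3) dx = (9/pi) - (-9/pi) = 18/pi.
So ∫_{-3}^{3} f(x) sin(-pi*x/3) dx = 36/pi.
Hence Im(c_{-1}) = (-1/6)·(36/pi) = -6/pi.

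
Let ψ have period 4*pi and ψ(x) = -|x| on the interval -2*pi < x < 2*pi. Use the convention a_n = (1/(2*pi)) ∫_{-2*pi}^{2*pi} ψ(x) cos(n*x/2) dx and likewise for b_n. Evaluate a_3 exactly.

8/(9*pi)

a_3 = (1/(2*pi)) ∫_{-2*pi}^{2*pi} ψ(x) cos(3*x/2) dx.
ψ is even and cos(3*x/2) is even, so the integrand is even and a_3 = 1/pi ∫_0^{2*pi} ψ(x) cos(3*x/2) dx.
Integrating by parts (boundary term plus one more integral), an antiderivative of (-x) cos(3*x/2) is -2*x*sin(3*x/2)/3 - 4*cos(3*x/2)/9; evaluating from 0 to 2*pi: ∫_{0}^{2*pi} (-x) cos(3*x/2) dx = (4/9) - (-4/9) = 8/9.
Hence a_3 = (1/pi)·(8/9) = 8/(9*pi).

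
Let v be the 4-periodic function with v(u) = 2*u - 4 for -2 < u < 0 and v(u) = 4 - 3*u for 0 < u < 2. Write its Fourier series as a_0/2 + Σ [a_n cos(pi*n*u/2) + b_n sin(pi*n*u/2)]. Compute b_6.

b_6 = 1/2 ∫_{-2}^{2} v(u) sin(3*pi*u) du.
Split the integral at the breakpoints.
Integrating by parts (boundary term plus one more integral), an antiderivative of (2*u - 4) sin(3*pi*u) is -2*u*cos(3*pi*u)/(3*pi) + 2*sin(3*pi*u)/(9*pi**2) + 4*cos(3*pi*u)/(3*pi); evaluating from -2 to 0: ∫_{-2}^{0} (2*u - 4) sin(3*pi*u) du = (4/(3*pi)) - (8/(3*pi)) = -4/(3*pi).
Integrating by parts (boundary term plus one more integral), an antiderivative of (4 - 3*u) sin(3*pi*u) is u*cos(3*pi*u)/pi - sin(3*pi*u)/(3*pi**2) - 4*cos(3*pi*u)/(3*pi); evaluating from 0 to 2: ∫_{0}^{2} (4 - 3*u) sin(3*pi*u) du = (2/(3*pi)) - (-4/(3*pi)) = 2/pi.
Summing the pieces and multiplying by (1/2) gives b_6 = 1/(3*pi).

1/(3*pi)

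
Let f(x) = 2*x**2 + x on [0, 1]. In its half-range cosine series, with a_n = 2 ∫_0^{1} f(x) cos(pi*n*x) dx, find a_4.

1/(2*pi**2)

a_4 = 2 ∫_0^{1} (2*x**2 + x) cos(4*pi*x) dx.
Integrating by parts twice (tabular method), an antiderivative of (2*x**2 + x) cos(4*pi*x) is x**2*sin(4*pi*x)/(2*pi) + x*sin(4*pi*x)/(4*pi) + x*cos(4*pi*x)/(4*pi**2) - sin(4*pi*x)/(16*pi**3) + cos(4*pi*x)/(16*pi**2); evaluating from 0 to 1: ∫_{0}^{1} (2*x**2 + x) cos(4*pi*x) dx = (5/(16*pi**2)) - (1/(16*pi**2)) = 1/(4*pi**2).
Hence a_4 = 2·(1/(4*pi**2)) = 1/(2*pi**2).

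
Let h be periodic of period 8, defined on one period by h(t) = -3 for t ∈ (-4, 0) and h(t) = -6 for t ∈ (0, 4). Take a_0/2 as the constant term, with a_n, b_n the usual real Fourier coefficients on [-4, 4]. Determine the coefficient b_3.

b_3 = 1/4 ∫_{-4}^{4} h(t) sin(3*pi*t/4) dt.
Split the integral at the breakpoints.
Directly, an antiderivative of (-3) sin(3*pi*t/4) is 4*cos(3*pi*t/4)/pi; evaluating from -4 to 0: ∫_{-4}^{0} (-3) sin(3*pi*t/4) dt = (4/pi) - (-4/pi) = 8/pi.
Directly, an antiderivative of (-6) sin(3*pi*t/4) is 8*cos(3*pi*t/4)/pi; evaluating from 0 to 4: ∫_{0}^{4} (-6) sin(3*pi*t/4) dt = (-8/pi) - (8/pi) = -16/pi.
Summing the pieces and multiplying by (1/4) gives b_3 = -2/pi.

-2/pi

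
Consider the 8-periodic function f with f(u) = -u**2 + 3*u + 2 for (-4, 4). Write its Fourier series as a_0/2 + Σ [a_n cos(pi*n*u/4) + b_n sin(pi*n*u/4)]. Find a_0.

a_0 = 1/4 ∫_{-4}^{4} f(u) du = 1/4 · (-80/3) = -20/3.

-20/3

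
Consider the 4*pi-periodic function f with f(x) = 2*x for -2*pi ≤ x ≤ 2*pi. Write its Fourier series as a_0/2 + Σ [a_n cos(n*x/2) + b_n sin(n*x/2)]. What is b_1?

8

b_1 = (1/(2*pi)) ∫_{-2*pi}^{2*pi} f(x) sin(x/2) dx.
f is odd and sin(x/2) is odd, so the integrand is even and b_1 = 1/pi ∫_0^{2*pi} f(x) sin(x/2) dx.
Integrating by parts (boundary term plus one more integral), an antiderivative of (2*x) sin(x/2) is -4*x*cos(x/2) + 8*sin(x/2); evaluating from 0 to 2*pi: ∫_{0}^{2*pi} (2*x) sin(x/2) dx = (8*pi) - (0) = 8*pi.
Hence b_1 = (1/pi)·(8*pi) = 8.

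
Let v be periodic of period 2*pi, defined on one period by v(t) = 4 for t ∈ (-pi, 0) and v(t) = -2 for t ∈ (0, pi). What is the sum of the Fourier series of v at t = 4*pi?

t = 4*pi differs from t = 0 by 2 full period(s), and the series is 2*pi-periodic.
At t = 0 the one-sided limits are v(0^-) = 4 and v(0^+) = -2.
By Dirichlet's theorem the series converges to their average, [(4) + (-2)]/2 = 1.

1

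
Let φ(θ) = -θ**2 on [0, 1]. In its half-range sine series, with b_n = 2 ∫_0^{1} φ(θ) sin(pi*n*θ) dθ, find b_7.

2*(4 - 49*pi**2)/(343*pi**3)

b_7 = 2 ∫_0^{1} (-θ**2) sin(7*pi*θ) dθ.
Integrating by parts twice (tabular method), an antiderivative of (-θ**2) sin(7*pi*θ) is θ**2*cos(7*pi*θ)/(7*pi) - 2*θ*sin(7*pi*θ)/(49*pi**2) - 2*cos(7*pi*θ)/(343*pi**3); evaluating from 0 to 1: ∫_{0}^{1} (-θ**2) sin(7*pi*θ) dθ = ((2 - 49*pi**2)/(343*pi**3)) - (-2/(343*pi**3)) = (4 - 49*pi**2)/(343*pi**3).
Hence b_7 = 2·((4 - 49*pi**2)/(343*pi**3)) = 2*(4 - 49*pi**2)/(343*pi**3).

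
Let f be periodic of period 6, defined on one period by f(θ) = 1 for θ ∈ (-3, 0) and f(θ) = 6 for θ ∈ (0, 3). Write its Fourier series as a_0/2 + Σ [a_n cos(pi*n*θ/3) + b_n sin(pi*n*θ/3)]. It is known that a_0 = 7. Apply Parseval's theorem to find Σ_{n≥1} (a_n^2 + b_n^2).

25/2

Parseval: a_0^2/2 + Σ_{n≥1} (a_n^2+b_n^2) = 1/3 ∫_{-3}^{3} f(θ)^2 dθ = 37.
Subtract a_0^2/2 = 49/2: Σ (a_n^2+b_n^2) = 25/2.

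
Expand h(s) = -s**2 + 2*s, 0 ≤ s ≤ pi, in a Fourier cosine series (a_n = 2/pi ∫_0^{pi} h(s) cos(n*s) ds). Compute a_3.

4*(-2 + pi)/(9*pi)

a_3 = 2/pi ∫_0^{pi} (-s**2 + 2*s) cos(3*s) ds.
Integrating by parts twice (tabular method), an antiderivative of (-s**2 + 2*s) cos(3*s) is -s**2*sin(3*s)/3 + 2*s*sin(3*s)/3 - 2*s*cos(3*s)/9 + 2*sin(3*s)/27 + 2*cos(3*s)/9; evaluating from 0 to pi: ∫_{0}^{pi} (-s**2 + 2*s) cos(3*s) ds = (-2/9 + 2*pi/9) - (2/9) = -4/9 + 2*pi/9.
Hence a_3 = (2/pi)·(-4/9 + 2*pi/9) = 4*(-2 + pi)/(9*pi).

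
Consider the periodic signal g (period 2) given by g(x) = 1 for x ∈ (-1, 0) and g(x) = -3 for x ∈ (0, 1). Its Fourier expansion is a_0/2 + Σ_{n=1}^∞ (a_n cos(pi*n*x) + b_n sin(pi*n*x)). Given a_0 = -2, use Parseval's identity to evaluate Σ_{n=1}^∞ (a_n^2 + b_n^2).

8

Parseval: a_0^2/2 + Σ_{n≥1} (a_n^2+b_n^2) = ∫_{-1}^{1} g(x)^2 dx = 10.
Subtract a_0^2/2 = 2: Σ (a_n^2+b_n^2) = 8.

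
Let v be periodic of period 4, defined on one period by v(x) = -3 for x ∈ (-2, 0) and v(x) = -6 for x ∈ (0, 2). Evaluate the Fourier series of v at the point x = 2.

x = 2 differs from x = -2 by 1 full period(s), and the series is 4-periodic.
At x = -2 the one-sided limits are v(-2^-) = -6 and v(-2^+) = -3.
By Dirichlet's theorem the series converges to their average, [(-6) + (-3)]/2 = -9/2.

-9/2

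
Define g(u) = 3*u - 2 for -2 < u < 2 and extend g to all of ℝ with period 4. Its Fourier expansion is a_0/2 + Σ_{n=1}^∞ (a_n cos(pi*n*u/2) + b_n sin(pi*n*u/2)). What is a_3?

0

a_3 = 1/2 ∫_{-2}^{2} g(u) cos(3*pi*u/2) du.
Integrating by parts (boundary term plus one more integral), an antiderivative of (3*u - 2) cos(3*pi*u/2) is 2*u*sin(3*pi*u/2)/pi - 4*sin(3*pi*u/2)/(3*pi) + 4*cos(3*pi*u/2)/(3*pi**2); evaluating from -2 to 2: ∫_{-2}^{2} (3*u - 2) cos(3*pi*u/2) du = (-4/(3*pi**2)) - (-4/(3*pi**2)) = 0.
Hence a_3 = (1/2)·(0) = 0.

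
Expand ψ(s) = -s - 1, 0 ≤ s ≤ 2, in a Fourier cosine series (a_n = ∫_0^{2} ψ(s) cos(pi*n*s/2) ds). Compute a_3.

a_3 = ∫_0^{2} (-s - 1) cos(3*pi*s/2) ds.
Integrating by parts (boundary term plus one more integral), an antiderivative of (-s - 1) cos(3*pi*s/2) is -2*s*sin(3*pi*s/2)/(3*pi) - 2*sin(3*pi*s/2)/(3*pi) - 4*cos(3*pi*s/2)/(9*pi**2); evaluating from 0 to 2: ∫_{0}^{2} (-s - 1) cos(3*pi*s/2) ds = (4/(9*pi**2)) - (-4/(9*pi**2)) = 8/(9*pi**2).
Hence a_3 = 8/(9*pi**2).

8/(9*pi**2)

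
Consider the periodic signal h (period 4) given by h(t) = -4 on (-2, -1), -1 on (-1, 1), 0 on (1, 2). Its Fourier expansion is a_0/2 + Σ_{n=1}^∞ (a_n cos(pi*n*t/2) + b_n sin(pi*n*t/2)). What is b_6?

b_6 = 1/2 ∫_{-2}^{2} h(t) sin(3*pi*t) dt.
Split the integral at the breakpoints.
Directly, an antiderivative of (-4) sin(3*pi*t) is 4*cos(3*pi*t)/(3*pi); evaluating from -2 to -1: ∫_{-2}^{-1} (-4) sin(3*pi*t) dt = (-4/(3*pi)) - (4/(3*pi)) = -8/(3*pi).
Directly, an antiderivative of (-1) sin(3*pi*t) is cos(3*pi*t)/(3*pi); evaluating from -1 to 1: ∫_{-1}^{1} (-1) sin(3*pi*t) dt = (-1/(3*pi)) - (-1/(3*pi)) = 0.
∫_{1}^{2} (0) sin(3*pi*t) dt = 0.
Summing the pieces and multiplying by (1/2) gives b_6 = -4/(3*pi).

-4/(3*pi)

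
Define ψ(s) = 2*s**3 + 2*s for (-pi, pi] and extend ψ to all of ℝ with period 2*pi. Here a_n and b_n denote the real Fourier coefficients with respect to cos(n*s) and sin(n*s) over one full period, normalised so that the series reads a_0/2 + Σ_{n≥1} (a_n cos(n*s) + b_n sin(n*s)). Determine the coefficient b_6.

b_6 = 1/pi ∫_{-pi}^{pi} ψ(s) sin(6*s) ds.
ψ is odd and sin(6*s) is odd, so the integrand is even and b_6 = 2/pi ∫_0^{pi} ψ(s) sin(6*s) ds.
Integrating by parts three times (tabular method), an antiderivative of (2*s**3 + 2*s) sin(6*s) is -s**3*cos(6*s)/3 + s**2*sin(6*s)/6 - 5*s*cos(6*s)/18 + 5*sin(6*s)/108; evaluating from 0 to pi: ∫_{0}^{pi} (2*s**3 + 2*s) sin(6*s) ds = (-pi*(5 + 6*pi**2)/18) - (0) = -pi*(5 + 6*pi**2)/18.
Hence b_6 = (2/pi)·(-pi*(5 + 6*pi**2)/18) = -2*pi**2/3 - 5/9.

-2*pi**2/3 - 5/9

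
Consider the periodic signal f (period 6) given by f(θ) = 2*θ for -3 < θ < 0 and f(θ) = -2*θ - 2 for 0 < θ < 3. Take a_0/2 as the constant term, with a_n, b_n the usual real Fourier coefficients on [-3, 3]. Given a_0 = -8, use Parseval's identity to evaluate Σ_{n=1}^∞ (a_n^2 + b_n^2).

Parseval: a_0^2/2 + Σ_{n≥1} (a_n^2+b_n^2) = 1/3 ∫_{-3}^{3} f(θ)^2 dθ = 40.
Subtract a_0^2/2 = 32: Σ (a_n^2+b_n^2) = 8.

8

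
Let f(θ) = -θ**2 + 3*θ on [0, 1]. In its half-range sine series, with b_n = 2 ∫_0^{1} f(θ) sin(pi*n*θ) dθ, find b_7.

4*(2 + 49*pi**2)/(343*pi**3)

b_7 = 2 ∫_0^{1} (-θ**2 + 3*θ) sin(7*pi*θ) dθ.
Integrating by parts twice (tabular method), an antiderivative of (-θ**2 + 3*θ) sin(7*pi*θ) is θ**2*cos(7*pi*θ)/(7*pi) - 2*θ*sin(7*pi*θ)/(49*pi**2) - 3*θ*cos(7*pi*θ)/(7*pi) + 3*sin(7*pi*θ)/(49*pi**2) - 2*cos(7*pi*θ)/(343*pi**3); evaluating from 0 to 1: ∫_{0}^{1} (-θ**2 + 3*θ) sin(7*pi*θ) dθ = (2*(1 + 49*pi**2)/(343*pi**3)) - (-2/(343*pi**3)) = 2*(2 + 49*pi**2)/(343*pi**3).
Hence b_7 = 2·(2*(2 + 49*pi**2)/(343*pi**3)) = 4*(2 + 49*pi**2)/(343*pi**3).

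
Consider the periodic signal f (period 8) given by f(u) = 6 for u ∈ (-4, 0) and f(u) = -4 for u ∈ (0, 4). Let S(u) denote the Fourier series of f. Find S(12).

u = 12 differs from u = 4 by 1 full period(s), and the series is 8-periodic.
At u = 4 the one-sided limits are f(4^-) = -4 and f(4^+) = 6.
By Dirichlet's theorem the series converges to their average, [(-4) + (6)]/2 = 1.

1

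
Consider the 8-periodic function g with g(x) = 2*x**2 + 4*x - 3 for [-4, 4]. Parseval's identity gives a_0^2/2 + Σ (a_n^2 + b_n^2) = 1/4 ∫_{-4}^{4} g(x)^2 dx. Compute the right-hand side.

7054/15

1/4 ∫_{-4}^{4} g(x)^2 dx = 1/4 · (28216/15) = 7054/15.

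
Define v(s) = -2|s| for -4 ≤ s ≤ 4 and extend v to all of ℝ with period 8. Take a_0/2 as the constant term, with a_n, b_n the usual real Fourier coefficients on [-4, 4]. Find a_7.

32/(49*pi**2)

a_7 = 1/4 ∫_{-4}^{4} v(s) cos(7*pi*s/4) ds.
v is even and cos(7*pi*s/4) is even, so the integrand is even and a_7 = 1/2 ∫_0^{4} v(s) cos(7*pi*s/4) ds.
Integrating by parts (boundary term plus one more integral), an antiderivative of (-2*s) cos(7*pi*s/4) is -8*s*sin(7*pi*s/4)/(7*pi) - 32*cos(7*pi*s/4)/(49*pi**2); evaluating from 0 to 4: ∫_{0}^{4} (-2*s) cos(7*pi*s/4) ds = (32/(49*pi**2)) - (-32/(49*pi**2)) = 64/(49*pi**2).
Hence a_7 = (1/2)·(64/(49*pi**2)) = 32/(49*pi**2).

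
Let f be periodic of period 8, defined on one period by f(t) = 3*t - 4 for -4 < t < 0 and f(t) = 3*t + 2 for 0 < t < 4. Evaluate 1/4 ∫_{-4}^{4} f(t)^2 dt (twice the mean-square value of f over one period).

188

1/4 ∫_{-4}^{4} f(t)^2 dt = 1/4 · (752) = 188.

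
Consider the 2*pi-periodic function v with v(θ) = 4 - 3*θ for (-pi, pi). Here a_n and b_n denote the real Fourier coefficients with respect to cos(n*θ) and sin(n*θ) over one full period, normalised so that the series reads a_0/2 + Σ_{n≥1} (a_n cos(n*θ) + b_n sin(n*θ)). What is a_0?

8

a_0 = 1/pi ∫_{-pi}^{pi} v(θ) dθ = 1/pi · (8*pi) = 8.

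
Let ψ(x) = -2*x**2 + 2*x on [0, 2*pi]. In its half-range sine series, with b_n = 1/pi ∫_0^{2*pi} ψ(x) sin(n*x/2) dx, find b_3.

b_3 = 1/pi ∫_0^{2*pi} (-2*x**2 + 2*x) sin(3*x/2) dx.
Integrating by parts twice (tabular method), an antiderivative of (-2*x**2 + 2*x) sin(3*x/2) is 4*x**2*cos(3*x/2)/3 - 16*x*sin(3*x/2)/9 - 4*x*cos(3*x/2)/3 + 8*sin(3*x/2)/9 - 32*cos(3*x/2)/27; evaluating from 0 to 2*pi: ∫_{0}^{2*pi} (-2*x**2 + 2*x) sin(3*x/2) dx = (-16*pi**2/3 + 32/27 + 8*pi/3) - (-32/27) = -16*pi**2/3 + 64/27 + 8*pi/3.
Hence b_3 = (1/pi)·(-16*pi**2/3 + 64/27 + 8*pi/3) = 8*(-18*pi**2 + 8 + 9*pi)/(27*pi).

8*(-18*pi**2 + 8 + 9*pi)/(27*pi)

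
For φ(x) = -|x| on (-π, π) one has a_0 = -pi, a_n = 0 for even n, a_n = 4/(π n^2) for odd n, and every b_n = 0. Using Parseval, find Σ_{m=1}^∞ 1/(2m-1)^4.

Parseval: a_0^2/2 + Σ a_n^2 = (1/π) ∫_{-π}^{π} φ(x)^2 dx = 2*pi**2/3.
Subtract a_0^2/2 = pi**2/2: Σ a_n^2 = pi**2/6.
Only odd n contribute, with a_n^2 = 16/(π^2 n^4), so Σ_{m≥1} 1/(2m-1)^4 = π^2·(pi**2/6)/16 = pi**4/96.

pi**4/96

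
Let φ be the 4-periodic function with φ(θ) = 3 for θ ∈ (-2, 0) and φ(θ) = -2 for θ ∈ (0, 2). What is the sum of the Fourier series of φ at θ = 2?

θ = 2 differs from θ = -2 by 1 full period(s), and the series is 4-periodic.
At θ = -2 the one-sided limits are φ(-2^-) = -2 and φ(-2^+) = 3.
By Dirichlet's theorem the series converges to their average, [(-2) + (3)]/2 = 1/2.

1/2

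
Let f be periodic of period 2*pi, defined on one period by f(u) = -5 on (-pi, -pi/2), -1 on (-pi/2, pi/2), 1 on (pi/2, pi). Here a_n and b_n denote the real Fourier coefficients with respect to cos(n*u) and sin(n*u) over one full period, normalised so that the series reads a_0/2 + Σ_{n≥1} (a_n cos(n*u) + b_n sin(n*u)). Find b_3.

b_3 = 1/pi ∫_{-pi}^{pi} f(u) sin(3*u) du.
Split the integral at the breakpoints.
Directly, an antiderivative of (-5) sin(3*u) is 5*cos(3*u)/3; evaluating from -pi to -pi/2: ∫_{-pi}^{-pi/2} (-5) sin(3*u) du = (0) - (-5/3) = 5/3.
Directly, an antiderivative of (-1) sin(3*u) is cos(3*u)/3; evaluating from -pi/2 to pi/2: ∫_{-pi/2}^{pi/2} (-1) sin(3*u) du = (0) - (0) = 0.
Directly, an antiderivative of (1) sin(3*u) is -cos(3*u)/3; evaluating from pi/2 to pi: ∫_{pi/2}^{pi} (1) sin(3*u) du = (1/3) - (0) = 1/3.
Summing the pieces and multiplying by (1/pi) gives b_3 = 2/pi.

2/pi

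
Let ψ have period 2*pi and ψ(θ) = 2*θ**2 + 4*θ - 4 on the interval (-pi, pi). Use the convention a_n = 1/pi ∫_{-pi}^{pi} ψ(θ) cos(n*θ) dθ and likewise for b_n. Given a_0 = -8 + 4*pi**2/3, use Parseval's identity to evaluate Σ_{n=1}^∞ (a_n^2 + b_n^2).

Parseval: a_0^2/2 + Σ_{n≥1} (a_n^2+b_n^2) = 1/pi ∫_{-pi}^{pi} ψ(θ)^2 dθ = 32 + 8*pi**4/5.
Subtract a_0^2/2 = 8*(6 - pi**2)**2/9: Σ (a_n^2+b_n^2) = 32*pi**2*(pi**2 + 15)/45.

32*pi**2*(pi**2 + 15)/45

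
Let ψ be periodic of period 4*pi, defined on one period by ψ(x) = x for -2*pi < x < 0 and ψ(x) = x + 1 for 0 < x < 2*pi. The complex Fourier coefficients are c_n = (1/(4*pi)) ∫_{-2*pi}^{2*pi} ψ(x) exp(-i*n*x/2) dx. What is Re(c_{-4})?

Since ψ is real-valued, Re(c_{-4}) = (1/(4*pi)) ∫_{-2*pi}^{2*pi} ψ(x) cos(-2*x) dx = a_{4}/2.
Split the integral at the breakpoints.
Integrating by parts (boundary term plus one more integral), an antiderivative of (x) cos(-2*x) is x*sin(2*x)/2 + cos(2*x)/4; evaluating from -2*pi to 0: ∫_{-2*pi}^{0} (x) cos(-2*x) dx = (1/4) - (1/4) = 0.
Integrating by parts (boundary term plus one more integral), an antiderivative of (x + 1) cos(-2*x) is x*sin(2*x)/2 + sin(2*x)/2 + cos(2*x)/4; evaluating from 0 to 2*pi: ∫_{0}^{2*pi} (x + 1) cos(-2*x) dx = (1/4) - (1/4) = 0.
So ∫_{-2*pi}^{2*pi} ψ(x) cos(-2*x) dx = 0.
Hence Re(c_{-4}) = (1/(4*pi))·(0) = 0.

0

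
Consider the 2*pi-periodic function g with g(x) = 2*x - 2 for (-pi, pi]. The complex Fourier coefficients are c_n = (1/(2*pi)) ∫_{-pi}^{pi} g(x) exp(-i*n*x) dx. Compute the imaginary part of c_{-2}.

Since g is real-valued, Im(c_{-2}) = -(1/(2*pi)) ∫_{-pi}^{pi} g(x) sin(-2*x) dx = b_{2}/2.
Integrating by parts (boundary term plus one more integral), an antiderivative of (2*x - 2) sin(-2*x) is x*cos(2*x) - sin(2*x)/2 - cos(2*x); evaluating from -pi to pi: ∫_{-pi}^{pi} (2*x - 2) sin(-2*x) dx = (-1 + pi) - (-pi - 1) = 2*pi.
Hence Im(c_{-2}) = (-1/(2*pi))·(2*pi) = -1.

-1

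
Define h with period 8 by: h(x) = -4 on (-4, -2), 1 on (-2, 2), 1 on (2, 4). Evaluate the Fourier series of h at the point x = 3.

1

h is continuous at x = 3 with value 1, so the series converges to 1 there.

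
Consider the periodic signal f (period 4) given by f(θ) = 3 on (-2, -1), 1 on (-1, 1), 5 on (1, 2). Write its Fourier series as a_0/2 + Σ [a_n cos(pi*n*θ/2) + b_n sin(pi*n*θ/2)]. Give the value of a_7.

6/(7*pi)

a_7 = 1/2 ∫_{-2}^{2} f(θ) cos(7*pi*θ/2) dθ.
Split the integral at the breakpoints.
Directly, an antiderivative of (3) cos(7*pi*θ/2) is 6*sin(7*pi*θ/2)/(7*pi); evaluating from -2 to -1: ∫_{-2}^{-1} (3) cos(7*pi*θ/2) dθ = (6/(7*pi)) - (0) = 6/(7*pi).
Directly, an antiderivative of (1) cos(7*pi*θ/2) is 2*sin(7*pi*θ/2)/(7*pi); evaluating from -1 to 1: ∫_{-1}^{1} (1) cos(7*pi*θ/2) dθ = (-2/(7*pi)) - (2/(7*pi)) = -4/(7*pi).
Directly, an antiderivative of (5) cos(7*pi*θ/2) is 10*sin(7*pi*θ/2)/(7*pi); evaluating from 1 to 2: ∫_{1}^{2} (5) cos(7*pi*θ/2) dθ = (0) - (-10/(7*pi)) = 10/(7*pi).
Summing the pieces and multiplying by (1/2) gives a_7 = 6/(7*pi).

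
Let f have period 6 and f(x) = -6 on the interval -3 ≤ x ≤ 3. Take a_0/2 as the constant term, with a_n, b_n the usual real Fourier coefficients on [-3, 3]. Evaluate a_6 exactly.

a_6 = 1/3 ∫_{-3}^{3} f(x) cos(2*pi*x) dx.
f is even and cos(2*pi*x) is even, so the integrand is even and a_6 = 2/3 ∫_0^{3} f(x) cos(2*pi*x) dx.
Directly, an antiderivative of (-6) cos(2*pi*x) is -3*sin(2*pi*x)/pi; evaluating from 0 to 3: ∫_{0}^{3} (-6) cos(2*pi*x) dx = (0) - (0) = 0.
Hence a_6 = (2/3)·(0) = 0.

0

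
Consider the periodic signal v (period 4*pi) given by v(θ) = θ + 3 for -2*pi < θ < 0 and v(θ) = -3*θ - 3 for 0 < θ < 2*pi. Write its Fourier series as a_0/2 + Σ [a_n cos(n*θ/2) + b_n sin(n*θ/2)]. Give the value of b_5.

b_5 = (1/(2*pi)) ∫_{-2*pi}^{2*pi} v(θ) sin(5*θ/2) dθ.
Split the integral at the breakpoints.
Integrating by parts (boundary term plus one more integral), an antiderivative of (θ + 3) sin(5*θ/2) is -2*θ*cos(5*θ/2)/5 + 4*sin(5*θ/2)/25 - 6*cos(5*θ/2)/5; evaluating from -2*pi to 0: ∫_{-2*pi}^{0} (θ + 3) sin(5*θ/2) dθ = (-6/5) - (6/5 - 4*pi/5) = -12/5 + 4*pi/5.
Integrating by parts (boundary term plus one more integral), an antiderivative of (-3*θ - 3) sin(5*θ/2) is 6*θ*cos(5*θ/2)/5 - 12*sin(5*θ/2)/25 + 6*cos(5*θ/2)/5; evaluating from 0 to 2*pi: ∫_{0}^{2*pi} (-3*θ - 3) sin(5*θ/2) dθ = (-12*pi/5 - 6/5) - (6/5) = -12*pi/5 - 12/5.
Summing the pieces and multiplying by (1/(2*pi)) gives b_5 = 4*(-pi - 3)/(5*pi).

4*(-pi - 3)/(5*pi)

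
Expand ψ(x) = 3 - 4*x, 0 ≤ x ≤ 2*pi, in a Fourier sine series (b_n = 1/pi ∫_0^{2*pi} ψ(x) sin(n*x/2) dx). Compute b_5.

b_5 = 1/pi ∫_0^{2*pi} (3 - 4*x) sin(5*x/2) dx.
Integrating by parts (boundary term plus one more integral), an antiderivative of (3 - 4*x) sin(5*x/2) is 8*x*cos(5*x/2)/5 - 16*sin(5*x/2)/25 - 6*cos(5*x/2)/5; evaluating from 0 to 2*pi: ∫_{0}^{2*pi} (3 - 4*x) sin(5*x/2) dx = (6/5 - 16*pi/5) - (-6/5) = 12/5 - 16*pi/5.
Hence b_5 = (1/pi)·(12/5 - 16*pi/5) = 4*(3 - 4*pi)/(5*pi).

4*(3 - 4*pi)/(5*pi)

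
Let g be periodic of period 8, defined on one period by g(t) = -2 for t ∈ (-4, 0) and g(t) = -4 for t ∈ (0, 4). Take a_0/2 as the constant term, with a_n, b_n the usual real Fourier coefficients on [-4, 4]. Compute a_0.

-6

a_0 = 1/4 ∫_{-4}^{4} g(t) dt = 1/4 · (-24) = -6.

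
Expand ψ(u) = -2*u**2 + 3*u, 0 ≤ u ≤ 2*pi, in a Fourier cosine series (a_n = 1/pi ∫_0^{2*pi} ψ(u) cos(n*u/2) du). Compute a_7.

a_7 = 1/pi ∫_0^{2*pi} (-2*u**2 + 3*u) cos(7*u/2) du.
Integrating by parts twice (tabular method), an antiderivative of (-2*u**2 + 3*u) cos(7*u/2) is -4*u**2*sin(7*u/2)/7 + 6*u*sin(7*u/2)/7 - 16*u*cos(7*u/2)/49 + 32*sin(7*u/2)/343 + 12*cos(7*u/2)/49; evaluating from 0 to 2*pi: ∫_{0}^{2*pi} (-2*u**2 + 3*u) cos(7*u/2) du = (-12/49 + 32*pi/49) - (12/49) = -24/49 + 32*pi/49.
Hence a_7 = (1/pi)·(-24/49 + 32*pi/49) = 8*(-3 + 4*pi)/(49*pi).

8*(-3 + 4*pi)/(49*pi)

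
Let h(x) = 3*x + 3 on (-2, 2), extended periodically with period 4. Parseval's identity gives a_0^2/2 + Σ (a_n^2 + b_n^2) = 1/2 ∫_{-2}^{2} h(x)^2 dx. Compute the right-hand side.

42

1/2 ∫_{-2}^{2} h(x)^2 dx = 1/2 · (84) = 42.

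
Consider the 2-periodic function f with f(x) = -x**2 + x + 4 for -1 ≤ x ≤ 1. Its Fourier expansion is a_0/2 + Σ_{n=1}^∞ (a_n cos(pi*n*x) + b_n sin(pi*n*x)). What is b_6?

b_6 = ∫_{-1}^{1} f(x) sin(6*pi*x) dx.
Integrating by parts twice (tabular method), an antiderivative of (-x**2 + x + 4) sin(6*pi*x) is x**2*cos(6*pi*x)/(6*pi) - x*sin(6*pi*x)/(18*pi**2) - x*cos(6*pi*x)/(6*pi) + sin(6*pi*x)/(36*pi**2) - 2*cos(6*pi*x)/(3*pi) - cos(6*pi*x)/(108*pi**3); evaluating from -1 to 1: ∫_{-1}^{1} (-x**2 + x + 4) sin(6*pi*x) dx = ((-72*pi**2 - 1)/(108*pi**3)) - ((-36*pi**2 - 1)/(108*pi**3)) = -1/(3*pi).
Hence b_6 = -1/(3*pi).

-1/(3*pi)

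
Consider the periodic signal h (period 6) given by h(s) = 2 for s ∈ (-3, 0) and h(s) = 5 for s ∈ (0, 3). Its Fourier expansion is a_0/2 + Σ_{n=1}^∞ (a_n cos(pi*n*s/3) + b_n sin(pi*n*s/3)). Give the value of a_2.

0

a_2 = 1/3 ∫_{-3}^{3} h(s) cos(2*pi*s/3) ds.
Split the integral at the breakpoints.
Directly, an antiderivative of (2) cos(2*pi*s/3) is 3*sin(2*pi*s/3)/pi; evaluating from -3 to 0: ∫_{-3}^{0} (2) cos(2*pi*s/3) ds = (0) - (0) = 0.
Directly, an antiderivative of (5) cos(2*pi*s/3) is 15*sin(2*pi*s/3)/(2*pi); evaluating from 0 to 3: ∫_{0}^{3} (5) cos(2*pi*s/3) ds = (0) - (0) = 0.
Summing the pieces and multiplying by (1/3) gives a_2 = 0.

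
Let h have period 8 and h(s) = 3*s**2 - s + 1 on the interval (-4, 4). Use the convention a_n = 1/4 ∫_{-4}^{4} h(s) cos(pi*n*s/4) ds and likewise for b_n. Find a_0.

34

a_0 = 1/4 ∫_{-4}^{4} h(s) ds = 1/4 · (136) = 34.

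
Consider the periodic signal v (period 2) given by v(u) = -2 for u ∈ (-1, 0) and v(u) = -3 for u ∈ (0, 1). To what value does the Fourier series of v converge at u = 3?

-5/2

u = 3 differs from u = -1 by 2 full period(s), and the series is 2-periodic.
At u = -1 the one-sided limits are v(-1^-) = -3 and v(-1^+) = -2.
By Dirichlet's theorem the series converges to their average, [(-3) + (-2)]/2 = -5/2.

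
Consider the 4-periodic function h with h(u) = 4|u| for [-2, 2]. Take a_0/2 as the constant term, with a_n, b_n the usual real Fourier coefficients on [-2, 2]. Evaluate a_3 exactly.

a_3 = 1/2 ∫_{-2}^{2} h(u) cos(3*pi*u/2) du.
h is even and cos(3*pi*u/2) is even, so the integrand is even and a_3 = ∫_0^{2} h(u) cos(3*pi*u/2) du.
Integrating by parts (boundary term plus one more integral), an antiderivative of (4*u) cos(3*pi*u/2) is 8*u*sin(3*pi*u/2)/(3*pi) + 16*cos(3*pi*u/2)/(9*pi**2); evaluating from 0 to 2: ∫_{0}^{2} (4*u) cos(3*pi*u/2) du = (-16/(9*pi**2)) - (16/(9*pi**2)) = -32/(9*pi**2).
Hence a_3 = -32/(9*pi**2).

-32/(9*pi**2)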